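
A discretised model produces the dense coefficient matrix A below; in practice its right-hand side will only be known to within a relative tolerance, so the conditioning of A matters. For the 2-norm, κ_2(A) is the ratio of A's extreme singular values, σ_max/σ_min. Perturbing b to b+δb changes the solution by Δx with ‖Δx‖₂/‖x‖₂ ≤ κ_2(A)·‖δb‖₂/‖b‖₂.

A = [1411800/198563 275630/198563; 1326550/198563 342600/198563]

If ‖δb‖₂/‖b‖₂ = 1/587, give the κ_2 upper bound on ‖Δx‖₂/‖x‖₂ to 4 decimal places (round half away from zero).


AᵀA = [4462442500/46881409 1003104000/46881409; 1003104000/46881409 229900900/46881409]; tr = 2791400/27889, det = 250000/27889
λ_max, λ_min = (2791400/27889 ± √7764024960000/777796321)/2 = 100, 2500/27889
κ = σ_max/σ_min = 10/(50/167) = 33.4000
worst-case relative error ≤ 33.4000 × 1/587 = 0.0569

0.0569


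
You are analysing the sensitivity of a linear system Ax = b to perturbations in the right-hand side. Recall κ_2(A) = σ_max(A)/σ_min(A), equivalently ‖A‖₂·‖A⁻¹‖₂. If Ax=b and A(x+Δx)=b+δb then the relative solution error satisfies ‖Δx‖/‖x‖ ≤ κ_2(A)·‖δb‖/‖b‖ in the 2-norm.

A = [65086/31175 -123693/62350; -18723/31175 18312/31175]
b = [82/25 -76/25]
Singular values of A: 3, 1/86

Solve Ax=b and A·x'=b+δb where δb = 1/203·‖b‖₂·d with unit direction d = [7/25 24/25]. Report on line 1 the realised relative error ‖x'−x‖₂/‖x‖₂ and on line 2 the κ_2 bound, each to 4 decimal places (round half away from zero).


largest singular value 3, smallest 1/86
κ = σ_max/σ_min = 3/(1/86) = 258.0000
bound on ‖Δx‖/‖x‖: κ·ε = 258.0000·1/203 = 1.2709
solve Ax = b  →  x = [-117.6552 -125.4713]
‖b‖ = 4.4721, ‖x‖ = 172.0052
Δx = A⁻¹·δb where δb = 1/203·4.4721·d; ‖Δx‖ = 1.8946
realised ‖Δx‖/‖x‖ = 0.0110
tightness: 0.0110 against a bound of 1.2709 (unrounded ratio ≈ 0.0087)

0.0110
1.2709


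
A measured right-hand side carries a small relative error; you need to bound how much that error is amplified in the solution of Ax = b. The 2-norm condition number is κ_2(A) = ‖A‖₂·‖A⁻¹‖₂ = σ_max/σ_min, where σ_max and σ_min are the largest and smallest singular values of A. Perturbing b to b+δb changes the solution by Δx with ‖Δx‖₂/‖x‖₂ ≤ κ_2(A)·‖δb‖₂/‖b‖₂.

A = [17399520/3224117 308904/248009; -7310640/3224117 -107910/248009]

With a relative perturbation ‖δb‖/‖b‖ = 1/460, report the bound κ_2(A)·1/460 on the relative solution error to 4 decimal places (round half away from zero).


0.1644

AᵀA = [2107625760000/61508464081 474128652960/61508464081; 474128652960/61508464081 107066249316/61508464081]; tr = 1317484836/36590401, det = 8294400/36590401
λ_max, λ_min = (1317484836/36590401 ± √1734552311401729296/1338857445340801)/2 = 36, 230400/36590401
κ = σ_max/σ_min = 6/(480/6049) = 75.6125
perturbation bound = 75.6125·1/460 = 0.1644


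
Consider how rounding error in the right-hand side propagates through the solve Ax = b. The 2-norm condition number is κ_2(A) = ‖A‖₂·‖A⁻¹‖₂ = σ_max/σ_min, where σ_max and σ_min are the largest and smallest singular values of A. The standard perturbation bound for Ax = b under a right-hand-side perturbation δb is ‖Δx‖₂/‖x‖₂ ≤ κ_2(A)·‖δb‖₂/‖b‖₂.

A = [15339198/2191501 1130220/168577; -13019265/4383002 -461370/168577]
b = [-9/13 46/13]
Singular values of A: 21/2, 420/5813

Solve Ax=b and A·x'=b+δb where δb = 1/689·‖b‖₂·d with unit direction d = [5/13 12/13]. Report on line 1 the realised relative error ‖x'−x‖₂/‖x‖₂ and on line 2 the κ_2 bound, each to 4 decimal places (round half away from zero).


from the listed singular values, σ₁ = 21/2, σ_n = 420/5813
κ_2(A) = (21/2) / (420/5813) = 145.3250
κ_2(A)·‖δb‖/‖b‖ = 0.2109
solve Ax = b  →  x = [-28.7734 29.9359]
‖b‖ = 3.6056, ‖x‖ = 41.5219
δb = ε·‖b‖·d = [0.0020 0.0048]; solving A·Δx = δb gives ‖Δx‖ = 0.0724
dividing the unrounded norms, ‖Δx‖/‖x‖ = 0.0017
realised/bound (from unrounded values) ≈ 0.0083

0.0017
0.2109


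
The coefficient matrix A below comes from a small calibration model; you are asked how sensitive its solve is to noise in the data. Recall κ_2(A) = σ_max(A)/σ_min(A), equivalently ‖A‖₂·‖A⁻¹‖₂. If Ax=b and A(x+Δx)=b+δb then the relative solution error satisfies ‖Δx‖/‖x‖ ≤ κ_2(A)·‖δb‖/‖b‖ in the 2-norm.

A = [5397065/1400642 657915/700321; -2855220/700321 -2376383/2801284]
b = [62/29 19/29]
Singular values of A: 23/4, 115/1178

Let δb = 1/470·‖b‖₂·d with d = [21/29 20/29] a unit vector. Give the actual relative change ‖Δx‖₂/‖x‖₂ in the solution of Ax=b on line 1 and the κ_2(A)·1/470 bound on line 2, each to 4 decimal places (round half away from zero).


0.0024
0.1253

from the listed singular values, σ₁ = 23/4, σ_n = 115/1178
κ = σ_max/σ_min = (23/4)/(115/1178) = 58.9000
worst-case relative error ≤ 58.9000 × 1/470 = 0.1253
solve Ax = b  →  x = [-4.3275 20.0255]
‖b‖₂ = 2.2361 and ‖x‖₂ = 20.4877
re-solving with b+δb shifts x by Δx of norm 0.0487
relative error = 0.0024
realised/bound (from unrounded values) ≈ 0.0190


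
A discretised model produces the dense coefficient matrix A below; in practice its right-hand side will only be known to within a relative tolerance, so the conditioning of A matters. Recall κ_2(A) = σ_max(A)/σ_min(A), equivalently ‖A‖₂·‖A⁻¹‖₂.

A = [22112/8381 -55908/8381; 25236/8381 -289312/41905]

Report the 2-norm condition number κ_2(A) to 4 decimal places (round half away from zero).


57.8000

form AᵀA = [1338640/83521 -16031232/417605; -16031232/417605 192442384/2088025] with trace 225908384/2088025 and determinant 7311616/2088025
λ_max, λ_min = (225908384/2088025 ± √50973530613497856/4359848400625)/2 = 2704/25, 2704/83521
σ_max=√(2704/25)=(52/5), σ_min=√(2704/83521)=(52/289) → κ = 57.8000


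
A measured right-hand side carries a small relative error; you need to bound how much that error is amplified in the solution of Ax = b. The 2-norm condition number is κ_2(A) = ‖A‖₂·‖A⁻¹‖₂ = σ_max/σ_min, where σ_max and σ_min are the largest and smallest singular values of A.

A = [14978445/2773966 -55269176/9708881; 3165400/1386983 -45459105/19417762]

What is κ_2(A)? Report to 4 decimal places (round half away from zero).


206.0240

form AᵀA = [1564691380225/45531877924 -2874977999640/79680786367; -2874977999640/79680786367 84528150830041/2231062018276] with trace 95837115613/1326434018 and determinant 1305015625/10611472144
char-poly roots: 289/4 and 4515625/2652868036
κ_2(A) = √(λ_max/λ_min) = √((289/4) / (4515625/2652868036)) = 206.0240


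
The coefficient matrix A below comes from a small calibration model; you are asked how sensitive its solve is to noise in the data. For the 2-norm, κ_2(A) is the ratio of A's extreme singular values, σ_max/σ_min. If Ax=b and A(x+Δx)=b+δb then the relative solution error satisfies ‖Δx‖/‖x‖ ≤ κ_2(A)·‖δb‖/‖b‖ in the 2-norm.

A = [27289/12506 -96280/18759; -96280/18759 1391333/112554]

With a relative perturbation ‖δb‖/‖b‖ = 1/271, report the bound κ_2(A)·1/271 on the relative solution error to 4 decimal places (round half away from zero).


M = AᵀA = [259062481/8328996 -466284040/6246747; -466284040/6246747 13429122481/74960964]. tr(M)=46629245/221778, det(M)=707281/1774224
solving λ² − 46629245/221778·λ + 707281/1774224 = 0 gives λ = 841/4, 841/443556
so κ_2 = √((841/4) / (841/443556)) = 333.0000
perturbation bound = 333.0000·1/271 = 1.2288

1.2288


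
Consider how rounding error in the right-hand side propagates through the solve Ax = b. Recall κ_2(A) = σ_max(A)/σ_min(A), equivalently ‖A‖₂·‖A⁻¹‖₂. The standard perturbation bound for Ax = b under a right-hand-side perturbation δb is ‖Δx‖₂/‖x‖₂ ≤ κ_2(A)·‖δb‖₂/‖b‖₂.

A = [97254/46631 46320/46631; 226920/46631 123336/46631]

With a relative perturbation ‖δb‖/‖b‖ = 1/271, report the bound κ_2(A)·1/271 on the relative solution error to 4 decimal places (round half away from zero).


AᵀA = [360656964/12866569 192261600/12866569; 192261600/12866569 102705984/12866569]; tr = 1603332/44521, det = 20736/44521
char-poly roots: 36 and 576/44521
so κ_2 = √(36 / (576/44521)) = 52.7500
κ_2(A)·‖δb‖/‖b‖ = 0.1946

0.1946


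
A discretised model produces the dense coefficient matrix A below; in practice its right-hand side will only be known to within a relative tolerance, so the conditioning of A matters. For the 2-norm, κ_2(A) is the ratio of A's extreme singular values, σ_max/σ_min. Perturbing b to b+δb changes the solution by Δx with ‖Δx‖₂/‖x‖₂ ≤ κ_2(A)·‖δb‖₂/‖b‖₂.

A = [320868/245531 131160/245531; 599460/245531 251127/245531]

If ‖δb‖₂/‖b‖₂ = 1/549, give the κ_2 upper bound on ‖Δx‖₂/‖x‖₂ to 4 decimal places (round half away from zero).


form AᵀA = [1599683616/208600249 666524700/208600249; 666524700/208600249 277742961/208600249] with trace 11109033/1234321 and determinant 1296/1234321
char-poly roots: 9 and 144/1234321
σ_max=√9=3, σ_min=√(144/1234321)=(12/1111) → κ = 277.7500
worst-case relative error ≤ 277.7500 × 1/549 = 0.5059

0.5059


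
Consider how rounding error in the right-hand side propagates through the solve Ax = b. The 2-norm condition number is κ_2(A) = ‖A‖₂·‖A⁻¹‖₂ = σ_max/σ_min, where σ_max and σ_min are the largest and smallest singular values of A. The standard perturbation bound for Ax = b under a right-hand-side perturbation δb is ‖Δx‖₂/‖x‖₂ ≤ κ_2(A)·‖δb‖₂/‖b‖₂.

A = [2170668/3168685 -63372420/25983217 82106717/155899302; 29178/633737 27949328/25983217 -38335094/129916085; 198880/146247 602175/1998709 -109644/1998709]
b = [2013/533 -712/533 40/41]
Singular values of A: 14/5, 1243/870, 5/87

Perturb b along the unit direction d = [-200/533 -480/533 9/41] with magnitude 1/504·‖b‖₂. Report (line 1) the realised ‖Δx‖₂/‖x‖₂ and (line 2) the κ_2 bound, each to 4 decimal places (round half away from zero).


σ_max = 14/5, σ_min = 5/87
condition number: (14/5) ÷ (5/87) = 48.7200
worst-case relative error ≤ 48.7200 × 1/504 = 0.0967
solve Ax = b  →  x = [0.9964 -1.2098 0.2722]
‖b‖₂ = 4.1231 and ‖x‖₂ = 1.5908
re-solving with b+δb shifts x by Δx of norm 0.1423
relative error = 0.0895
tightness: 0.0895 against a bound of 0.0967 (unrounded ratio ≈ 0.9256)

0.0895
0.0967


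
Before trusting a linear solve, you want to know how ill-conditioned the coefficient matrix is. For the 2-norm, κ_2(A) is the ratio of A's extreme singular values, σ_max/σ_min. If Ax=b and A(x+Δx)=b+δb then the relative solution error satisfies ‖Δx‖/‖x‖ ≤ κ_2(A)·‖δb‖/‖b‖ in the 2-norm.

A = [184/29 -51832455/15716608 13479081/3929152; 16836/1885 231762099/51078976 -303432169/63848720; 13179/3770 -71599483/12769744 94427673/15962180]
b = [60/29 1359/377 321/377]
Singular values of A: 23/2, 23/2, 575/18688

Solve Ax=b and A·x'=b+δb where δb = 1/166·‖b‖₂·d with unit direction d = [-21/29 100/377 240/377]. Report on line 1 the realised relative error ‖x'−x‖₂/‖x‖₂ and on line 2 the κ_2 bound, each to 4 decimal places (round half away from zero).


from the listed singular values, σ₁ = 23/2, σ_n = 575/18688
κ = σ_max/σ_min = (23/2)/(575/18688) = 373.7600
κ_2(A)·‖δb‖/‖b‖ = 2.2516
solve Ax = b  →  x = [0.3652 0.0360 -0.0378]
2-norm of b is 4.2426; of x, 0.3689
Δx = A⁻¹·δb where δb = 1/166·4.2426·d; ‖Δx‖ = 0.8307
dividing the unrounded norms, ‖Δx‖/‖x‖ = 2.2516
realised/bound = 1 exactly: the bound is attained for this b and d

2.2516
2.2516


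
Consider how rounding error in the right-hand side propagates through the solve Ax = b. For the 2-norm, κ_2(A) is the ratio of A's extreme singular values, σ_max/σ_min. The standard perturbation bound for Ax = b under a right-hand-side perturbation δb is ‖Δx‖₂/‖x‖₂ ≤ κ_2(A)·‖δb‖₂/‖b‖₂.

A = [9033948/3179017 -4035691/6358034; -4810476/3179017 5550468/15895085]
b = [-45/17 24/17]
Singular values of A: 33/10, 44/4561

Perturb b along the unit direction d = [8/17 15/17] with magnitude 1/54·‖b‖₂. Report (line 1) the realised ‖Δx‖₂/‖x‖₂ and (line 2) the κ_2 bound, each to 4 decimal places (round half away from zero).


6.3347
6.3347

from the listed singular values, σ₁ = 33/10, σ_n = 44/4561
κ = σ_max/σ_min = (33/10)/(44/4561) = 342.0750
bound on ‖Δx‖/‖x‖: κ·ε = 342.0750·1/54 = 6.3347
solve Ax = b  →  x = [-0.8869 0.1996]
‖b‖ = 3.0000, ‖x‖ = 0.9091
re-solving with b+δb shifts x by Δx of norm 5.7588
dividing the unrounded norms, ‖Δx‖/‖x‖ = 6.3347
realised/bound = 1 exactly: the bound is attained for this b and d


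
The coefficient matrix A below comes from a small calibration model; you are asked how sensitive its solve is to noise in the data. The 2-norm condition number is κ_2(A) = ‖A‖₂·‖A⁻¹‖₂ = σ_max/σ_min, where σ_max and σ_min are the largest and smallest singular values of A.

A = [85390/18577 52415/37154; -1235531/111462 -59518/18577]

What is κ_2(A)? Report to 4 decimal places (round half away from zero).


AᵀA = [10585971169/73513476 257288416/6126123; 257288416/6126123 100100009/8168164]; tr = 5743435625/36756738, det = 244140625/294053904
char-poly roots: 625/4 and 390625/73513476
κ_2(A) = √(λ_max/λ_min) = √((625/4) / (390625/73513476)) = 171.4800

171.4800


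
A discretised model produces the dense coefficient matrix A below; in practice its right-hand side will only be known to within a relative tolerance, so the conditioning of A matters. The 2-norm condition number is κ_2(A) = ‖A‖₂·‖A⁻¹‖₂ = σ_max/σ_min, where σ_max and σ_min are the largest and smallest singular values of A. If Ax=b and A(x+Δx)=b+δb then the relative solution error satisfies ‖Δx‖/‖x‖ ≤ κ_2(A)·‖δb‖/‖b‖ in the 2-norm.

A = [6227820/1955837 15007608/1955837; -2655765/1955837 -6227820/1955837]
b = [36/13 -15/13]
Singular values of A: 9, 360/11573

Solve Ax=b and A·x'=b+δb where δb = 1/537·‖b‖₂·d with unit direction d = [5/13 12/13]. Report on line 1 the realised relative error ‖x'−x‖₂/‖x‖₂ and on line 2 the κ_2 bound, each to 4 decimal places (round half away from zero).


σ_max = 9, σ_min = 360/11573
κ_2(A) = 9 / (360/11573) = 289.3250
bound on ‖Δx‖/‖x‖: κ·ε = 289.3250·1/537 = 0.5388
solve Ax = b  →  x = [0.1282 0.3077]
2-norm of b is 3.0000; of x, 0.3333
re-solving with b+δb shifts x by Δx of norm 0.1796
relative error = 0.5388
so the bound is sharp here: realised error equals the bound

0.5388
0.5388


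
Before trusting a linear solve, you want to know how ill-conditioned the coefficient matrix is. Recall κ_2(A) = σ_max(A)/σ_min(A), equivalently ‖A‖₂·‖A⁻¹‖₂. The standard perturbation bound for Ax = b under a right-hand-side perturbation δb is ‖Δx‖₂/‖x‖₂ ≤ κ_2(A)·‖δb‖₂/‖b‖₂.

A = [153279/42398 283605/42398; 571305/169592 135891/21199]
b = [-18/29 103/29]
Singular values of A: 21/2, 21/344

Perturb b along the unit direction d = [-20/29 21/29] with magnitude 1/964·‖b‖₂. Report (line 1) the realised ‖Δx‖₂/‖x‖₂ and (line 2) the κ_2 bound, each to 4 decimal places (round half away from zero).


from the listed singular values, σ₁ = 21/2, σ_n = 21/344
κ = σ_max/σ_min = (21/2)/(21/344) = 172.0000
κ_2(A)·‖δb‖/‖b‖ = 0.1784
solve Ax = b  →  x = [-43.2717 23.2941]
‖b‖₂ = 3.6056 and ‖x‖₂ = 49.1432
re-solving with b+δb shifts x by Δx of norm 0.0613
realised ‖Δx‖/‖x‖ = 0.0012
tightness: 0.0012 against a bound of 0.1784 (unrounded ratio ≈ 0.0070)

0.0012
0.1784


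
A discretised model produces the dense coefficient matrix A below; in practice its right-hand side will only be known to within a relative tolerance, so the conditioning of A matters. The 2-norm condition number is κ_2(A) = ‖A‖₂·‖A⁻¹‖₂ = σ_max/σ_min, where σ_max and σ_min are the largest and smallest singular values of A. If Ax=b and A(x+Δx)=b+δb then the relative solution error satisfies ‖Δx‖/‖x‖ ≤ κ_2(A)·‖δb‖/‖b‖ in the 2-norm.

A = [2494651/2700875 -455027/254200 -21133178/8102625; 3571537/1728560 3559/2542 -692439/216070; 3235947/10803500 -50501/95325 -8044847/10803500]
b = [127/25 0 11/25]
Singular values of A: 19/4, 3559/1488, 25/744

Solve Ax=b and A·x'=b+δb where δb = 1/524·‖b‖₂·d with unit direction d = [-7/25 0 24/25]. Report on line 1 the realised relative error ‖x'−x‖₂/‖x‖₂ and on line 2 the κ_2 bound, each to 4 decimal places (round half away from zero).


σ_max = 19/4, σ_min = 25/744
condition number: (19/4) ÷ (25/744) = 141.3600
bound on ‖Δx‖/‖x‖: κ·ε = 141.3600·1/524 = 0.2698
solve Ax = b  →  x = [-25.6451 4.9011 -14.3932]
‖b‖₂ = 5.0990 and ‖x‖₂ = 29.8136
Δx = A⁻¹·δb where δb = 1/524·5.0990·d; ‖Δx‖ = 0.2896
realised ‖Δx‖/‖x‖ = 0.0097
so the bound overstates the realised error by a factor of ≈ 27.7729 (computed from the unrounded values)

0.0097
0.2698


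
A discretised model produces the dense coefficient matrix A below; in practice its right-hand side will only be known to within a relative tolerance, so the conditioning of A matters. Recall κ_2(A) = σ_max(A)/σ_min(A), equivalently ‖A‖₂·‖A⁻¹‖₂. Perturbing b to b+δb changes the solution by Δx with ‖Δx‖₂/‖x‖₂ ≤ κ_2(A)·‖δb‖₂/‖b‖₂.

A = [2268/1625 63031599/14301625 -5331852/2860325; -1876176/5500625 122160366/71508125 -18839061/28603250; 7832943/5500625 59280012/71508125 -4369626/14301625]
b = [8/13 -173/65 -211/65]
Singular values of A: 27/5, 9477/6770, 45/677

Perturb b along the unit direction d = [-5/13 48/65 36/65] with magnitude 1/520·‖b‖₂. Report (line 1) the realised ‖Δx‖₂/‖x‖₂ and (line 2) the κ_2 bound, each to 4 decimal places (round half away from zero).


σ_max = 27/5, σ_min = 45/677
κ_2(A) = (27/5) / (45/677) = 81.2400
bound on ‖Δx‖/‖x‖: κ·ε = 81.2400·1/520 = 0.1562
solve Ax = b  →  x = [-0.7376 -23.1248 -55.5573]
‖b‖ = 4.2426, ‖x‖ = 60.1823
Δx = A⁻¹·δb where δb = 1/520·4.2426·d; ‖Δx‖ = 0.1227
realised ‖Δx‖/‖x‖ = 0.0020
so the bound overstates the realised error by a factor of ≈ 76.5996 (computed from the unrounded values)

0.0020
0.1562


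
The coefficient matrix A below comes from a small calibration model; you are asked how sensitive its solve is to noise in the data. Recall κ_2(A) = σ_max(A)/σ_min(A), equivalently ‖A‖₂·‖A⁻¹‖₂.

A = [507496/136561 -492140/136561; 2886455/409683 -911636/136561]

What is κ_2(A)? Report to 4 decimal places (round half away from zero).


207.7500

form AᵀA = [36849799921/580761801 -11697832300/193587267; -11697832300/193587267 3713778464/64529089] with trace 83559817/690561 and determinant 234256/690561
solving λ² − 83559817/690561·λ + 234256/690561 = 0 gives λ = 121, 1936/690561
κ = σ_max/σ_min = 11/(44/831) = 207.7500


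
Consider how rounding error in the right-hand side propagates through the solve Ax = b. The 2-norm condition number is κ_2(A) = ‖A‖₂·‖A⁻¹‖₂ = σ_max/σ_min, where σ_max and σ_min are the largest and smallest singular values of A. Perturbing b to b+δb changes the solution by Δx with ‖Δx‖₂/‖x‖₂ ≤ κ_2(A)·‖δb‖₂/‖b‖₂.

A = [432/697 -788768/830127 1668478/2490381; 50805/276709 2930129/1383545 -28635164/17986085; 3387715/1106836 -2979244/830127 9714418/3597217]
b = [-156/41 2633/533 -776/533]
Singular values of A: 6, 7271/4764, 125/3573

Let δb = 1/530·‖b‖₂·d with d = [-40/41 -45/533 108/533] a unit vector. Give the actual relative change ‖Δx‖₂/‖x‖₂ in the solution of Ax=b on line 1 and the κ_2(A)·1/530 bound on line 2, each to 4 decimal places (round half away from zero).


from the listed singular values, σ₁ = 6, σ_n = 125/3573
κ = σ_max/σ_min = 6/(125/3573) = 171.5040
worst-case relative error ≤ 171.5040 × 1/530 = 0.3236
solve Ax = b  →  x = [1.9988 52.9085 67.5087]
2-norm of b is 6.4031; of x, 85.7946
δb = ε·‖b‖·d = [-0.0118 -0.0010 0.0024]; solving A·Δx = δb gives ‖Δx‖ = 0.3453
realised ‖Δx‖/‖x‖ = 0.0040
realised/bound (from unrounded values) ≈ 0.0124

0.0040
0.3236


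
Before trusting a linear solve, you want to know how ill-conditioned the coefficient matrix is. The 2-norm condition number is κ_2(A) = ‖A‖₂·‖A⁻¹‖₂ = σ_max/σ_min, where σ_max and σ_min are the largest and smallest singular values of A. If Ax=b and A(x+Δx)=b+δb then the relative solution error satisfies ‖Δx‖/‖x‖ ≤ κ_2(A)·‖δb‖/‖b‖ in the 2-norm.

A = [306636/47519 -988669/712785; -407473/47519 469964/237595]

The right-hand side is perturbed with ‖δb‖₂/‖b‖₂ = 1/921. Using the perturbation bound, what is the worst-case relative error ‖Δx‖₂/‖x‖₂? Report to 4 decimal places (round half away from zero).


0.1510

M = AᵀA = [260059882225/2258055361 -58510295360/2258055361; -58510295360/2258055361 118610473729/20322498249]. tr(M)=1462908634/12089529, det(M)=9150625/12089529
eigenvalues of AᵀA: λ = (tr ± √(tr²−4·det))/2 = 121, 75625/12089529
κ = σ_max/σ_min = 11/(275/3477) = 139.0800
bound on ‖Δx‖/‖x‖: κ·ε = 139.0800·1/921 = 0.1510


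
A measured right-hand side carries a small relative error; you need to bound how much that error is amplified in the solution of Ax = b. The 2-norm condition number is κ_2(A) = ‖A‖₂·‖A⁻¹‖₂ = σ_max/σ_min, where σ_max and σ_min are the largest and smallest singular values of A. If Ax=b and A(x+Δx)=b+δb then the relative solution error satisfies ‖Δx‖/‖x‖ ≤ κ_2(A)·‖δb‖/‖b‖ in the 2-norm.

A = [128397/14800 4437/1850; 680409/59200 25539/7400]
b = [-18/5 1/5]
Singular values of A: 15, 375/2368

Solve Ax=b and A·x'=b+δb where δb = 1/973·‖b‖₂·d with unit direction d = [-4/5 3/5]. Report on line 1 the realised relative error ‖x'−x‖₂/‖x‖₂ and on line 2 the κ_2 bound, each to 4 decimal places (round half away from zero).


largest singular value 15, smallest 375/2368
κ_2(A) = 15 / (375/2368) = 94.7200
κ_2(A)·‖δb‖/‖b‖ = 0.0973
solve Ax = b  →  x = [-5.4323 18.1489]
‖b‖ = 3.6056, ‖x‖ = 18.9445
δb = ε·‖b‖·d = [-0.0030 0.0022]; solving A·Δx = δb gives ‖Δx‖ = 0.0234
realised ‖Δx‖/‖x‖ = 0.0012
so the bound overstates the realised error by a factor of ≈ 78.8138 (computed from the unrounded values)

0.0012
0.0973


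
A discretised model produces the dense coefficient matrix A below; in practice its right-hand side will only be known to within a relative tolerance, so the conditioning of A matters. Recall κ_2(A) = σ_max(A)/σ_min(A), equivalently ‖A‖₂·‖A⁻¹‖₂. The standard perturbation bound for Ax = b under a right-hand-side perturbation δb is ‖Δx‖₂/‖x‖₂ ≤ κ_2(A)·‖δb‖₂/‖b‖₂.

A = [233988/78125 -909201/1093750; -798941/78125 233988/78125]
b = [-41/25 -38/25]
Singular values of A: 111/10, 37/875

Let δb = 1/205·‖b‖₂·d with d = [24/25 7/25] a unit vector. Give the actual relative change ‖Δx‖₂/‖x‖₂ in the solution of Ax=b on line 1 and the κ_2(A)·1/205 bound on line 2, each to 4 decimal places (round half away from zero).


0.0055
1.2805

largest singular value 111/10, smallest 37/875
κ = σ_max/σ_min = (111/10)/(37/875) = 262.5000
worst-case relative error ≤ 262.5000 × 1/205 = 1.2805
solve Ax = b  →  x = [-13.1568 -45.4306]
‖b‖₂ = 2.2361 and ‖x‖₂ = 47.2974
with δb = [0.0105 0.0031], A·Δx = δb → ‖Δx‖ = 0.2580
dividing the unrounded norms, ‖Δx‖/‖x‖ = 0.0055
realised/bound (from unrounded values) ≈ 0.0043


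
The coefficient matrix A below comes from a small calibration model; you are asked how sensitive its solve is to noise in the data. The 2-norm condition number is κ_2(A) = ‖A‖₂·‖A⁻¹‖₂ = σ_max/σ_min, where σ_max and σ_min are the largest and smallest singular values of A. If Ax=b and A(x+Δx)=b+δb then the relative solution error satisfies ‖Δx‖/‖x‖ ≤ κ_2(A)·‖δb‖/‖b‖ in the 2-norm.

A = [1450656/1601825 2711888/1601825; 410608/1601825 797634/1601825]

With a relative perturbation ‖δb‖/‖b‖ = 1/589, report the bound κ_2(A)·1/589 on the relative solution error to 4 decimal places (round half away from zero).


form AᵀA = [3636802816/4105349329 6818450400/4105349329; 6818450400/4105349329 12784890436/4105349329] with trace 56822468/14205361 and determinant 4096/14205361
λ_max, λ_min = (56822468/14205361 ± √3228560128976400/201792281140321)/2 = 4, 1024/14205361
σ_max=√4=2, σ_min=√(1024/14205361)=(32/3769) → κ = 235.5625
bound on ‖Δx‖/‖x‖: κ·ε = 235.5625·1/589 = 0.3999

0.3999


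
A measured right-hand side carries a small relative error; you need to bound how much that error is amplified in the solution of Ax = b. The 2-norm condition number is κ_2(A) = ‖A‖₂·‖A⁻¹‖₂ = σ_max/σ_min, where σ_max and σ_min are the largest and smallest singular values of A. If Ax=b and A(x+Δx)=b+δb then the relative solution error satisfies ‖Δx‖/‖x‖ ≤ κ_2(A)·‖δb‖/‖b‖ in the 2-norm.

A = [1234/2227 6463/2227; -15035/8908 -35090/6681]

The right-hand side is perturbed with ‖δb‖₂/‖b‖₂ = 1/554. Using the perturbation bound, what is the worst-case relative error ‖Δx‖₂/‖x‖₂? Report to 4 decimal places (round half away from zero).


AᵀA = [866489/274576 1078343/102966; 1078343/102966 5561389/154449]; tr = 96780625/2471184, det = 9765625/2471184
solving λ² − 96780625/2471184·λ + 9765625/2471184 = 0 gives λ = 625/16, 15625/154449
so κ_2 = √((625/16) / (15625/154449)) = 19.6500
bound on ‖Δx‖/‖x‖: κ·ε = 19.6500·1/554 = 0.0355

0.0355


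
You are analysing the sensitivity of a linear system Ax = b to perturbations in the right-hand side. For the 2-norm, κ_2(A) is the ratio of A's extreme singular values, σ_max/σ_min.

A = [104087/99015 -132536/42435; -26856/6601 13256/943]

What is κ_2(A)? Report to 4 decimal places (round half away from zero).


108.6750

M = AᵀA = [102982849/5832225 -151158472/2499525; -151158472/2499525 222130816/1071225]. tr(M)=472450225/2099601, det(M)=1000000/233289
solving λ² − 472450225/2099601·λ + 1000000/233289 = 0 gives λ = 225, 40000/2099601
κ_2(A) = √(λ_max/λ_min) = √(225 / (40000/2099601)) = 108.6750


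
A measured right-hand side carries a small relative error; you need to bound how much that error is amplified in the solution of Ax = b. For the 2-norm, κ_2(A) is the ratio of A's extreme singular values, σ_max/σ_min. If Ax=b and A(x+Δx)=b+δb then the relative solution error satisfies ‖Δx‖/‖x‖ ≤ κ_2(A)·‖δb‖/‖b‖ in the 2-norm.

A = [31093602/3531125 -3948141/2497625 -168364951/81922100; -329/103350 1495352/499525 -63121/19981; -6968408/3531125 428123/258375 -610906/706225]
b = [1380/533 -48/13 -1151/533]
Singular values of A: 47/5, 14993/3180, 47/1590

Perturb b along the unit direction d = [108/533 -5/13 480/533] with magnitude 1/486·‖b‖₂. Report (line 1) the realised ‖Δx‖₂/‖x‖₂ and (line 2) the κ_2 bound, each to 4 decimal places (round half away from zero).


from the listed singular values, σ₁ = 47/5, σ_n = 47/1590
condition number: (47/5) ÷ (47/1590) = 318.0000
bound on ‖Δx‖/‖x‖: κ·ε = 318.0000·1/486 = 0.6543
solve Ax = b  →  x = [0.3064 -0.6498 0.5527]
2-norm of b is 5.0000; of x, 0.9064
δb = ε·‖b‖·d = [0.0021 -0.0040 0.0093]; solving A·Δx = δb gives ‖Δx‖ = 0.3480
realised ‖Δx‖/‖x‖ = 0.3840
realised/bound (from unrounded values) ≈ 0.5868

0.3840
0.6543


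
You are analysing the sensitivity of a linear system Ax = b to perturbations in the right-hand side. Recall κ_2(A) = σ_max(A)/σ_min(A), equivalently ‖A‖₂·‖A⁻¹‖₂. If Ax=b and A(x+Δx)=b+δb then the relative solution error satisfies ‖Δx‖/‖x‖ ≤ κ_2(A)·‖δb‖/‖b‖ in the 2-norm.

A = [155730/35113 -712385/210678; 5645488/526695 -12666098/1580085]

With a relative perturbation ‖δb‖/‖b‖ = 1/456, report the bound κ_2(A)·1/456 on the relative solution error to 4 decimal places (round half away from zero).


0.6664

form AᵀA = [220876906276/1641465225 -496964629121/4924395675; -496964629121/4924395675 4472816222089/59092748100] with trace 496975393921/2363709924 and determinant 282912400/590927481
solving λ² − 496975393921/2363709924·λ + 282912400/590927481 = 0 gives λ = 841/4, 1345600/590927481
κ_2(A) = √(λ_max/λ_min) = √((841/4) / (1345600/590927481)) = 303.8625
bound on ‖Δx‖/‖x‖: κ·ε = 303.8625·1/456 = 0.6664


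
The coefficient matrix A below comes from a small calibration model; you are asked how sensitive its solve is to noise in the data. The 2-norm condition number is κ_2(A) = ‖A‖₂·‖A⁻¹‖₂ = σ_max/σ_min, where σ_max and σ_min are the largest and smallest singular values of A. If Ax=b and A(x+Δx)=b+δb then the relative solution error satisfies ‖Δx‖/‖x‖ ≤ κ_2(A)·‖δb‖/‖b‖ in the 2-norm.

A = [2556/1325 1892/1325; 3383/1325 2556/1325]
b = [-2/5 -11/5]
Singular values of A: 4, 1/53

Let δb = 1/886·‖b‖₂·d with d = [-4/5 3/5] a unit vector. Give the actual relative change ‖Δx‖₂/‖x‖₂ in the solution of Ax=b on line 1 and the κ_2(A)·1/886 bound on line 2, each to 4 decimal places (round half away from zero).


0.0025
0.2393

σ_max = 4, σ_min = 1/53
κ_2(A) = 4 / (1/53) = 212.0000
perturbation bound = 212.0000·1/886 = 0.2393
solve Ax = b  →  x = [31.4000 -42.7000]
2-norm of b is 2.2361; of x, 53.0024
re-solving with b+δb shifts x by Δx of norm 0.1338
dividing the unrounded norms, ‖Δx‖/‖x‖ = 0.0025
so the bound overstates the realised error by a factor of ≈ 94.8135 (computed from the unrounded values)


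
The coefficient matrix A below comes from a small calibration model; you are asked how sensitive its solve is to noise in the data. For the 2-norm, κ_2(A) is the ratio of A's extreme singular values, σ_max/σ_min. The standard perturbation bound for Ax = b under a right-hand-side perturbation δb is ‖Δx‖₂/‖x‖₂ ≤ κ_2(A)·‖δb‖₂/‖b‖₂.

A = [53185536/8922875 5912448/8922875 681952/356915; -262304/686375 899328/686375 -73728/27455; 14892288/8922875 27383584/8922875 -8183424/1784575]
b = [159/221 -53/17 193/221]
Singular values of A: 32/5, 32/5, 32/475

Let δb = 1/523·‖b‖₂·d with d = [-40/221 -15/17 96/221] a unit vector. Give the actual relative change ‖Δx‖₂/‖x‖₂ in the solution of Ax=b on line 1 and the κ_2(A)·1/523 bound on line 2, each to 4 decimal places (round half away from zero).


0.0021
0.1816

σ_max = 32/5, σ_min = 32/475
condition number: (32/5) ÷ (32/475) = 95.0000
bound on ‖Δx‖/‖x‖: κ·ε = 95.0000·1/523 = 0.1816
solve Ax = b  →  x = [-10.8313 37.6938 21.0938]
‖b‖ = 3.3166, ‖x‖ = 44.5318
Δx = A⁻¹·δb where δb = 1/523·3.3166·d; ‖Δx‖ = 0.0941
dividing the unrounded norms, ‖Δx‖/‖x‖ = 0.0021
realised/bound (from unrounded values) ≈ 0.0116


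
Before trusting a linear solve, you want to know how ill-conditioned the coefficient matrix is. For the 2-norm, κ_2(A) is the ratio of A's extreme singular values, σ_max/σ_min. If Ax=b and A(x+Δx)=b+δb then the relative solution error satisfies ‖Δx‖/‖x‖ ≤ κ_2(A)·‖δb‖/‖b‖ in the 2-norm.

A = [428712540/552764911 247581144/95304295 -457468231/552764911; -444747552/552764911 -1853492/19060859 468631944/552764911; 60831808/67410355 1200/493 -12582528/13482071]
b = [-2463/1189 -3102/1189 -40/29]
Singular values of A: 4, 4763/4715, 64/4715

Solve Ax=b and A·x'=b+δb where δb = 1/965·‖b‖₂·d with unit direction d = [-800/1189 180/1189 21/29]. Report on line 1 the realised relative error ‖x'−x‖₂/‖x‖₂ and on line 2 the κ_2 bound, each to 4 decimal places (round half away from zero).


σ_max = 4, σ_min = 64/4715
κ = σ_max/σ_min = 4/(64/4715) = 294.6875
worst-case relative error ≤ 294.6875 × 1/965 = 0.3054
solve Ax = b  →  x = [1.6449 -1.8387 -1.7271]
‖b‖₂ = 3.6056 and ‖x‖₂ = 3.0116
Δx = A⁻¹·δb where δb = 1/965·3.6056·d; ‖Δx‖ = 0.2753
relative error = 0.0914
tightness: 0.0914 against a bound of 0.3054 (unrounded ratio ≈ 0.2993)

0.0914
0.3054


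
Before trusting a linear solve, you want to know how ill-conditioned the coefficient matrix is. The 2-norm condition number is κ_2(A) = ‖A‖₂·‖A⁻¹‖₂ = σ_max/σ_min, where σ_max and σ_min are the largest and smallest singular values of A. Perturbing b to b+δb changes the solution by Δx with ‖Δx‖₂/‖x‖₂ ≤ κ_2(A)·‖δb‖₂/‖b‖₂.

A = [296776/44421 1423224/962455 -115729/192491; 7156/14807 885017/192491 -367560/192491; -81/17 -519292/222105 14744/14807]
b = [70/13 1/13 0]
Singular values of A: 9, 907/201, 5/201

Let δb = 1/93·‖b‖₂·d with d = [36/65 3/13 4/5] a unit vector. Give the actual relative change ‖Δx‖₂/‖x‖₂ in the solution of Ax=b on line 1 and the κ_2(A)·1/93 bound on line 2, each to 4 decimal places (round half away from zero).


largest singular value 9, smallest 5/201
κ = σ_max/σ_min = 9/(5/201) = 361.8000
worst-case relative error ≤ 361.8000 × 1/93 = 3.8903
solve Ax = b  →  x = [0.6007 46.2167 111.3930]
‖b‖ = 5.3852, ‖x‖ = 120.6016
δb = ε·‖b‖·d = [0.0321 0.0134 0.0463]; solving A·Δx = δb gives ‖Δx‖ = 2.3278
relative error = 0.0193
so the bound overstates the realised error by a factor of ≈ 201.5564 (computed from the unrounded values)

0.0193
3.8903


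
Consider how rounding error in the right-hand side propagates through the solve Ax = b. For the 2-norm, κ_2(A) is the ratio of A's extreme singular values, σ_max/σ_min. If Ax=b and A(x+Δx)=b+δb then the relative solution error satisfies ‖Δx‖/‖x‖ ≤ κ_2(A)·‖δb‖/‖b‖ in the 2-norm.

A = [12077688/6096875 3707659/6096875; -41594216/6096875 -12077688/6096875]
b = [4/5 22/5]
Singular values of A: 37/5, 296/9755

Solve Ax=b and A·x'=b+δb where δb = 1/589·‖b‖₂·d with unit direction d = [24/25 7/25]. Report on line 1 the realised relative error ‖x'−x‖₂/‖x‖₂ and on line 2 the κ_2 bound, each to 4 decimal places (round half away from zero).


0.0038
0.4140

σ_max = 37/5, σ_min = 296/9755
condition number: (37/5) ÷ (296/9755) = 243.8750
perturbation bound = 243.8750·1/589 = 0.4140
solve Ax = b  →  x = [-18.9743 63.1243]
‖b‖ = 4.4721, ‖x‖ = 65.9144
re-solving with b+δb shifts x by Δx of norm 0.2502
realised ‖Δx‖/‖x‖ = 0.0038
realised/bound (from unrounded values) ≈ 0.0092


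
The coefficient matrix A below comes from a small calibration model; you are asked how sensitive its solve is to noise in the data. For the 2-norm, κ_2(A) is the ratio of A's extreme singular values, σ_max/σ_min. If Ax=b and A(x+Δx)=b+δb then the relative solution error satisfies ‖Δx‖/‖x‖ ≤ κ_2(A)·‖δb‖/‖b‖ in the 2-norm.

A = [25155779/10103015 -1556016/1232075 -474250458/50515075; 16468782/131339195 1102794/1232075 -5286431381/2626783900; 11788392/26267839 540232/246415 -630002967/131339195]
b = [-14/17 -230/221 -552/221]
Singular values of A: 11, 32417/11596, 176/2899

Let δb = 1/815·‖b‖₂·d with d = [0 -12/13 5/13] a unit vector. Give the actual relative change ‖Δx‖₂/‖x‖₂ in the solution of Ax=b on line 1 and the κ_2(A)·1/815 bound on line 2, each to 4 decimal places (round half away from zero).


from the listed singular values, σ₁ = 11, σ_n = 176/2899
κ_2(A) = 11 / (176/2899) = 181.1875
worst-case relative error ≤ 181.1875 × 1/815 = 0.2223
solve Ax = b  →  x = [0.1555 -0.6868 0.2214]
2-norm of b is 2.8284; of x, 0.7382
Δx = A⁻¹·δb where δb = 1/815·2.8284·d; ‖Δx‖ = 0.0572
relative error = 0.0774
realised/bound (from unrounded values) ≈ 0.3483

0.0774
0.2223


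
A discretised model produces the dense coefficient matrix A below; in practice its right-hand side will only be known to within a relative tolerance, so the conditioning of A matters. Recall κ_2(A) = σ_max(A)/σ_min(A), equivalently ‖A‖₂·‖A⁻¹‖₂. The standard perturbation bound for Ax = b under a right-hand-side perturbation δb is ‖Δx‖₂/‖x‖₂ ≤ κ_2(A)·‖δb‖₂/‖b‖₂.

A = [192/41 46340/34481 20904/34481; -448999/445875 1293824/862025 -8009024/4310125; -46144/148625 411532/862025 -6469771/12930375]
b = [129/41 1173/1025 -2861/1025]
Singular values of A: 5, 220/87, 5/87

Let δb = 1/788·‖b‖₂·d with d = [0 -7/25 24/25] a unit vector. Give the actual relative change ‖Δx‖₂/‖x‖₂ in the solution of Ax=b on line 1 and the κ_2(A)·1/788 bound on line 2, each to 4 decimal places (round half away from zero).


from the listed singular values, σ₁ = 5, σ_n = 5/87
κ_2(A) = 5 / (5/87) = 87.0000
bound on ‖Δx‖/‖x‖: κ·ε = 87.0000·1/788 = 0.1104
solve Ax = b  →  x = [15.1920 -34.1578 -36.4391]
‖b‖ = 4.3589, ‖x‖ = 52.2049
δb = ε·‖b‖·d = [0.0000 -0.0015 0.0053]; solving A·Δx = δb gives ‖Δx‖ = 0.0962
realised ‖Δx‖/‖x‖ = 0.0018
realised/bound (from unrounded values) ≈ 0.0167

0.0018
0.1104


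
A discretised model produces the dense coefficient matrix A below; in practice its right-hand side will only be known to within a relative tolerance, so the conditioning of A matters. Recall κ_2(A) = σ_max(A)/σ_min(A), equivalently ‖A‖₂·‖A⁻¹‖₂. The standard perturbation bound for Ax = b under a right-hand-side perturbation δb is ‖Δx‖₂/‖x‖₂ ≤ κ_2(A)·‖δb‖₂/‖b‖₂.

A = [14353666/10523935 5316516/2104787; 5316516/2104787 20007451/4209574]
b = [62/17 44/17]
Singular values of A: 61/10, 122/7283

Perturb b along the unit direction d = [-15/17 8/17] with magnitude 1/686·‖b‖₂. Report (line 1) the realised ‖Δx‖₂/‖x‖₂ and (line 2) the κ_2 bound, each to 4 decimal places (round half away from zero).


0.0033
0.5308

largest singular value 61/10, smallest 122/7283
κ_2(A) = (61/10) / (122/7283) = 364.1500
bound on ‖Δx‖/‖x‖: κ·ε = 364.1500·1/686 = 0.5308
solve Ax = b  →  x = [105.6557 -55.6066]
‖b‖₂ = 4.4721 and ‖x‖₂ = 119.3952
δb = ε·‖b‖·d = [-0.0058 0.0031]; solving A·Δx = δb gives ‖Δx‖ = 0.3892
realised ‖Δx‖/‖x‖ = 0.0033
realised/bound (from unrounded values) ≈ 0.0061


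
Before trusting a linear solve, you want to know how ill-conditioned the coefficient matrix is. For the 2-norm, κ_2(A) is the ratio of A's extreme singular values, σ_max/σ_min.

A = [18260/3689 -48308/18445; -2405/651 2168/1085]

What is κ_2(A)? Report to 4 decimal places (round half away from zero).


AᵀA = [4672431625/122478489 -830633960/40826163; -830633960/40826163 147681104/13608721]; tr = 20766649/423801, det = 400/8649
eigenvalues of AᵀA: λ = (tr ± √(tr²−4·det))/2 = 49, 400/423801
so κ_2 = √(49 / (400/423801)) = 227.8500

227.8500


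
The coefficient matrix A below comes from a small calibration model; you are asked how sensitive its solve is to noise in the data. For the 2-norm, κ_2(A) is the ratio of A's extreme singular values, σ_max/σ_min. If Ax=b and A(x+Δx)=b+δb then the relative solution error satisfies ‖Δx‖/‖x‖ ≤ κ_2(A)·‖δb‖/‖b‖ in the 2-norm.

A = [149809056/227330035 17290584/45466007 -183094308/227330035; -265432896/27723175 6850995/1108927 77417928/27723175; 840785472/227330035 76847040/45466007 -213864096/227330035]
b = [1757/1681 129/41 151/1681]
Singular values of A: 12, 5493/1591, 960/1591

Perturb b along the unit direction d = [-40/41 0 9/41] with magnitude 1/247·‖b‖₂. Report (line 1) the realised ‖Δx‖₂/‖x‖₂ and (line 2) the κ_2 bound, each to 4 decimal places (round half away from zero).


from the listed singular values, σ₁ = 12, σ_n = 960/1591
κ_2(A) = 12 / (960/1591) = 19.8875
perturbation bound = 19.8875·1/247 = 0.0805
solve Ax = b  →  x = [-0.5450 0.3732 -1.5674]
‖b‖₂ = 3.3166 and ‖x‖₂ = 1.7009
Δx = A⁻¹·δb where δb = 1/247·3.3166·d; ‖Δx‖ = 0.0223
realised ‖Δx‖/‖x‖ = 0.0131
tightness: 0.0131 against a bound of 0.0805 (unrounded ratio ≈ 0.1625)

0.0131
0.0805
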